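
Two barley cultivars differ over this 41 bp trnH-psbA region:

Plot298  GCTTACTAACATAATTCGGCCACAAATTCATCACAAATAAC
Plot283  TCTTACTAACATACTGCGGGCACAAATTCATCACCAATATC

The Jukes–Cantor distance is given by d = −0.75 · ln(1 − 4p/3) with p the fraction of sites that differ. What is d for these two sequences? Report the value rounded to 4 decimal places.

Differing sites — 1:G/T; 14:A/C; 16:T/G; 20:C/G; 35:A/C; 40:A/T.
p = 6/41 = 0.146341.
d = −0.75 · ln(1 − (4/3)·0.146341) = −0.75 · ln(0.804879) = −0.75 · (-0.217063) = 0.1628.

0.1628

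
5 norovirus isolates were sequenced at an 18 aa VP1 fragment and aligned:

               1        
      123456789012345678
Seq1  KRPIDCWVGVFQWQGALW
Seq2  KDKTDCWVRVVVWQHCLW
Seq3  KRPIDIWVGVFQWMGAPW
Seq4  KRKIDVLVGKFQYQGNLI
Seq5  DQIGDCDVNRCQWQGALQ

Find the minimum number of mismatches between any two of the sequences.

3

Pairwise Hamming distances:
  Seq1 vs Seq2: 8
  Seq1 vs Seq3: 3
  Seq1 vs Seq4: 7
  Seq1 vs Seq5: 9
  Seq2 vs Seq3: 11
  Seq2 vs Seq4: 12
  Seq2 vs Seq5: 12
  Seq3 vs Seq4: 9
  Seq3 vs Seq5: 12
  Seq4 vs Seq5: 12
The smallest is 3, between Seq1 and Seq3.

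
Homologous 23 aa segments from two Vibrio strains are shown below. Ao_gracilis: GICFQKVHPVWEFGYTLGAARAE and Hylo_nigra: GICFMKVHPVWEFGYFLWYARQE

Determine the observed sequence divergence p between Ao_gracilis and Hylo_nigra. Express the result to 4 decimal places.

0.2174

Differing sites — 5:Q/M; 16:T/F; 18:G/W; 19:A/Y; 22:A/Q.
There are 5 differences over 23 sites, so p = 5/23 = 0.2174.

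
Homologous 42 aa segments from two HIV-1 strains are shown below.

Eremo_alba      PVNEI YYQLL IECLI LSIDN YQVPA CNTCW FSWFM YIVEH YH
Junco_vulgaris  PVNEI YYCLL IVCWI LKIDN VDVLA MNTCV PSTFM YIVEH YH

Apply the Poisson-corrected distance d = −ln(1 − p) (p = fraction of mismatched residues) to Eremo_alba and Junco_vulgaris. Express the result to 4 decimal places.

0.3037

Differing sites — 8:Q/C; 12:E/V; 14:L/W; 17:S/K; 21:Y/V; 22:Q/D; 24:P/L; 26:C/M; 30:W/V; 31:F/P; 33:W/T.
p = 11/42 = 0.261905.
d = −ln(1 − 0.261905) = −ln(0.738095) = 0.3037.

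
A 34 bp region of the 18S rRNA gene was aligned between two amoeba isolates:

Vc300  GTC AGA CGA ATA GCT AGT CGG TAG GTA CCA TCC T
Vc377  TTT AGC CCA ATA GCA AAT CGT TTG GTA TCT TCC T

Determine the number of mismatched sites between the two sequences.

10

The sequences differ at positions 1 (G/T), 3 (C/T), 6 (A/C), 8 (G/C), 15 (T/A), 17 (G/A), 21 (G/T), 23 (A/T), 28 (C/T), 30 (A/T).
That gives 10 mismatches out of 34 aligned sites, so the Hamming distance is 10.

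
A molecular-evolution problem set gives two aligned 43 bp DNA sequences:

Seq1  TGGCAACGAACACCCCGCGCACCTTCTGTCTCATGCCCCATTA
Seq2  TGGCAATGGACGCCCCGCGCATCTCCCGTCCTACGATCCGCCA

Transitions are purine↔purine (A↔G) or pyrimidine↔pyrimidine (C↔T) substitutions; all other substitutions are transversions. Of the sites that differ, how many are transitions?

The sequences differ at positions 7 (C/T, transition), 9 (A/G, transition), 12 (A/G, transition), 22 (C/T, transition), 25 (T/C, transition), 27 (T/C, transition), 31 (T/C, transition), 32 (C/T, transition), 34 (T/C, transition), 36 (C/A, transversion), 37 (C/T, transition), 40 (A/G, transition), 41 (T/C, transition), 42 (T/C, transition).
Of the 14 differences, 13 transitions and 1 transversion, so the answer is 13.

13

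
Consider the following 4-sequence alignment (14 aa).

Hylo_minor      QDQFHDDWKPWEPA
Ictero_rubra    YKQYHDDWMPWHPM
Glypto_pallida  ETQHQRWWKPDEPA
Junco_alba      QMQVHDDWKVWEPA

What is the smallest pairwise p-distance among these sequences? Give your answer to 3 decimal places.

0.214

Pairwise Hamming distances:
  Hylo_minor vs Ictero_rubra: 6
  Hylo_minor vs Glypto_pallida: 7
  Hylo_minor vs Junco_alba: 3
  Ictero_rubra vs Glypto_pallida: 10
  Ictero_rubra vs Junco_alba: 7
  Glypto_pallida vs Junco_alba: 8
The smallest is 3 mismatches, between Hylo_minor and Junco_alba; p = 3/14 = 0.214.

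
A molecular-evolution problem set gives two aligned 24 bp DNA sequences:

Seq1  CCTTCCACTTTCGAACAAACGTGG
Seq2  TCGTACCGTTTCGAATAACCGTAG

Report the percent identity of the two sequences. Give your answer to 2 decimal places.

Mismatches occur at site 1 (C↔T), site 3 (T↔G), site 5 (C↔A), site 7 (A↔C), site 8 (C↔G), site 16 (C↔T), site 19 (A↔C), site 23 (G↔A).
16 of the 24 sites match, so the percent identity is 16/24 × 100 = 66.67%.

66.67%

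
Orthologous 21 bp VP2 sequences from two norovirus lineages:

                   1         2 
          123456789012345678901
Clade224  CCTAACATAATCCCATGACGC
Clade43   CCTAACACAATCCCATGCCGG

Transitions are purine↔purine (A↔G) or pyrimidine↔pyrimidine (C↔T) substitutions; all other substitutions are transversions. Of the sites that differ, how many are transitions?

1

Mismatches occur at site 8 (T↔C, transition), site 18 (A↔C, transversion), site 21 (C↔G, transversion).
Of the 3 differences, 1 transition and 2 transversions, so the answer is 1.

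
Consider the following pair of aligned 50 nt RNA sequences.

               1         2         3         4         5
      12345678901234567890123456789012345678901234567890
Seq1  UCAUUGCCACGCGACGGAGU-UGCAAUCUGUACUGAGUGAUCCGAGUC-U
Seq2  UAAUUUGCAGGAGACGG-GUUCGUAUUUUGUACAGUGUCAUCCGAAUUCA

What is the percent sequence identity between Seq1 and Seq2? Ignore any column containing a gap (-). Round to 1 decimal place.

Excluding the 3 gap columns leaves 47 comparable sites.
Mismatches occur at site 2 (C↔A), site 6 (G↔U), site 7 (C↔G), site 10 (C↔G), site 12 (C↔A), site 22 (U↔C), site 24 (C↔U), site 26 (A↔U), site 28 (C↔U), site 34 (U↔A), site 36 (A↔U), site 39 (G↔C), site 46 (G↔A), site 48 (C↔U), site 50 (U↔A).
32 of the 47 comparable sites match, so the percent identity is 32/47 × 100 = 68.1%.

68.1%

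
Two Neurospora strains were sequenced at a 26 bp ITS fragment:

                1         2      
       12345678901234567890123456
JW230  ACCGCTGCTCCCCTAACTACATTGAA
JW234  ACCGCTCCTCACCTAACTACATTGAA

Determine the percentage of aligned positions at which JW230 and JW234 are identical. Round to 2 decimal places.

Differing sites — 7:G/C; 11:C/A.
24 of the 26 sites match, so the percent identity is 24/26 × 100 = 92.31%.

92.31%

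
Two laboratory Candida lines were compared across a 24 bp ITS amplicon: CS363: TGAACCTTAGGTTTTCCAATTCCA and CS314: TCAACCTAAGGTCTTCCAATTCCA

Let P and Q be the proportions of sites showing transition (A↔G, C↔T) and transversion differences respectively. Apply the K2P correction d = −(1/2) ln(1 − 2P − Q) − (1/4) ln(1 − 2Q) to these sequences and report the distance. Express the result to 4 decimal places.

0.1367

The sequences differ at positions 2 (G/C, transversion), 8 (T/A, transversion), 13 (T/C, transition).
Of the 3 differences, 1 transition and 2 transversions over 24 sites: P = 1/24 = 0.041667, Q = 2/24 = 0.083333.
d = −0.5·ln(0.833333) − 0.25·ln(0.833334) = −0.5·(-0.182322) − 0.25·(-0.182321) = 0.1367.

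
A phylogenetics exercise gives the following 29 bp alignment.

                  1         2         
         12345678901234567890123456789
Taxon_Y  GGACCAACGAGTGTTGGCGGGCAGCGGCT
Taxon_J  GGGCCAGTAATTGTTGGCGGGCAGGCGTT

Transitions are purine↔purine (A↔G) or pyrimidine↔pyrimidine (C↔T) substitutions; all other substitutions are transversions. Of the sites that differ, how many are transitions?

5

Mismatches occur at site 3 (A→G, transition), site 7 (A→G, transition), site 8 (C→T, transition), site 9 (G→A, transition), site 11 (G→T, transversion), site 25 (C→G, transversion), site 26 (G→C, transversion), site 28 (C→T, transition).
Of the 8 differences, 5 transitions and 3 transversions, so the answer is 5.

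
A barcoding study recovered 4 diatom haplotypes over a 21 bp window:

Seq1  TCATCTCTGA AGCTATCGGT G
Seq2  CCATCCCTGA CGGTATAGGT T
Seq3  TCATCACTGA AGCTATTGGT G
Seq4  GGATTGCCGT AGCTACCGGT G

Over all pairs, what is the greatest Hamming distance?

Pairwise Hamming distances:
  Seq1 vs Seq2: 6
  Seq1 vs Seq3: 2
  Seq1 vs Seq4: 7
  Seq2 vs Seq3: 6
  Seq2 vs Seq4: 11
  Seq3 vs Seq4: 8
The largest is 11, between Seq2 and Seq4.

11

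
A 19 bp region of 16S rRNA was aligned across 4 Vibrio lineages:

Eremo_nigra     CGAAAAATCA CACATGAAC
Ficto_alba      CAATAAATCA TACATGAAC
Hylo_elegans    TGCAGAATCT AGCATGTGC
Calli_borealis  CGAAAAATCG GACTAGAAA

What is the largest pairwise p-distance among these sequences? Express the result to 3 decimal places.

Pairwise Hamming distances:
  Eremo_nigra vs Ficto_alba: 3
  Eremo_nigra vs Hylo_elegans: 8
  Eremo_nigra vs Calli_borealis: 5
  Ficto_alba vs Hylo_elegans: 10
  Ficto_alba vs Calli_borealis: 7
  Hylo_elegans vs Calli_borealis: 11
The largest is 11 mismatches, between Hylo_elegans and Calli_borealis; p = 11/19 = 0.579.

0.579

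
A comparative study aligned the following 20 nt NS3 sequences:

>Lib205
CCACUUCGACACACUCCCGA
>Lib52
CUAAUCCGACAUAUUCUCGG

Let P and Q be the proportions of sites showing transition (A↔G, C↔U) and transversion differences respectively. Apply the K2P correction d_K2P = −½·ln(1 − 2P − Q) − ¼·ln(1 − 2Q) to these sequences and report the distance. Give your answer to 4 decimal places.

0.5513

Differing sites — 2:C/U (Ti); 4:C/A (Tv); 6:U/C (Ti); 12:C/U (Ti); 14:C/U (Ti); 17:C/U (Ti); 20:A/G (Ti).
Of the 7 differences, 6 transitions and 1 transversion over 20 sites: P = 6/20 = 0.300000, Q = 1/20 = 0.050000.
d = −0.5·ln(0.350000) − 0.25·ln(0.900000) = −0.5·(-1.049822) − 0.25·(-0.105361) = 0.5513.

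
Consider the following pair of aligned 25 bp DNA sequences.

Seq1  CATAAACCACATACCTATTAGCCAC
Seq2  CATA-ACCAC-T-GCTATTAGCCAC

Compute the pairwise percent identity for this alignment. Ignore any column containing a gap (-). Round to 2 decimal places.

Excluding the 3 gap columns leaves 22 comparable sites.
The sequences differ at position 14 (C/G).
21 of the 22 comparable sites match, so the percent identity is 21/22 × 100 = 95.45%.

95.45%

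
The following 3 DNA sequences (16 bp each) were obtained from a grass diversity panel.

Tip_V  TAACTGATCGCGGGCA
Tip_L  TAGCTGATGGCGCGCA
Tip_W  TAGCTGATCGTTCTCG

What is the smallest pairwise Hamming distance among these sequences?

3

Pairwise Hamming distances:
  Tip_V vs Tip_L: 3
  Tip_V vs Tip_W: 6
  Tip_L vs Tip_W: 5
The smallest is 3, between Tip_V and Tip_L.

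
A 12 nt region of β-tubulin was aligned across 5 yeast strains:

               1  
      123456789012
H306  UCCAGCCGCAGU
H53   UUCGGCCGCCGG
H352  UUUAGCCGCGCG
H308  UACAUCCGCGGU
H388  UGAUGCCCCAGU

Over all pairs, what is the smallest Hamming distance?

Pairwise Hamming distances:
  H306 vs H53: 4
  H306 vs H352: 5
  H306 vs H308: 3
  H306 vs H388: 4
  H53 vs H352: 4
  H53 vs H308: 5
  H53 vs H388: 6
  H352 vs H308: 5
  H352 vs H388: 7
  H308 vs H388: 6
The smallest is 3, between H306 and H308.

3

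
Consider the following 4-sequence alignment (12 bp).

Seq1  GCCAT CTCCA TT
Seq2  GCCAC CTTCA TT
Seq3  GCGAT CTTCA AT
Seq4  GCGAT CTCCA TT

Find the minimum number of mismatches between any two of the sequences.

Pairwise Hamming distances:
  Seq1 vs Seq2: 2
  Seq1 vs Seq3: 3
  Seq1 vs Seq4: 1
  Seq2 vs Seq3: 3
  Seq2 vs Seq4: 3
  Seq3 vs Seq4: 2
The smallest is 1, between Seq1 and Seq4.

1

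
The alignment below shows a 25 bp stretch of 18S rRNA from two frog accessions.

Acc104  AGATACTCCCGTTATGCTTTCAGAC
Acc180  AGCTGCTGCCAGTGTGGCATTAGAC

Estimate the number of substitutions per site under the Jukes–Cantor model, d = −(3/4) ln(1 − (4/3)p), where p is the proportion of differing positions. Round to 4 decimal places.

0.5716

The sequences differ at positions 3 (A/C), 5 (A/G), 8 (C/G), 11 (G/A), 12 (T/G), 14 (A/G), 17 (C/G), 18 (T/C), 19 (T/A), 21 (C/T).
p = 10/25 = 0.400000.
d = −0.75 · ln(1 − (4/3)·0.400000) = −0.75 · ln(0.466667) = −0.75 · (-0.762139) = 0.5716.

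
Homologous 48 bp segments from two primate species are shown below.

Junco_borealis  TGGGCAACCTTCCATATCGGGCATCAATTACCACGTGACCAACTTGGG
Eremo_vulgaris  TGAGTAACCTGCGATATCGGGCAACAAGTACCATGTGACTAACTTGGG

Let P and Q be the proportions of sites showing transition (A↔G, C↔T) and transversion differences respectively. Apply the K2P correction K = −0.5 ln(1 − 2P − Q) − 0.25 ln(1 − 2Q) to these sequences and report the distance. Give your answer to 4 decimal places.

Mismatches occur at site 3 (G→A, transition), site 5 (C→T, transition), site 11 (T→G, transversion), site 13 (C→G, transversion), site 24 (T→A, transversion), site 28 (T→G, transversion), site 34 (C→T, transition), site 40 (C→T, transition).
Of the 8 differences, 4 transitions and 4 transversions over 48 sites: P = 4/48 = 0.083333, Q = 4/48 = 0.083333.
d = −0.5·ln(0.750001) − 0.25·ln(0.833334) = −0.5·(-0.287681) − 0.25·(-0.182321) = 0.1894.

0.1894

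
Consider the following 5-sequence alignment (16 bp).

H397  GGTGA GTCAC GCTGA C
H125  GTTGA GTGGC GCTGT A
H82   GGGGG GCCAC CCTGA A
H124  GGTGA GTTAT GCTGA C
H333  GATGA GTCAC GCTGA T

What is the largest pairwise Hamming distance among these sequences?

Pairwise Hamming distances:
  H397 vs H125: 5
  H397 vs H82: 5
  H397 vs H124: 2
  H397 vs H333: 2
  H125 vs H82: 8
  H125 vs H124: 6
  H125 vs H333: 5
  H82 vs H124: 7
  H82 vs H333: 6
  H124 vs H333: 4
The largest is 8, between H125 and H82.

8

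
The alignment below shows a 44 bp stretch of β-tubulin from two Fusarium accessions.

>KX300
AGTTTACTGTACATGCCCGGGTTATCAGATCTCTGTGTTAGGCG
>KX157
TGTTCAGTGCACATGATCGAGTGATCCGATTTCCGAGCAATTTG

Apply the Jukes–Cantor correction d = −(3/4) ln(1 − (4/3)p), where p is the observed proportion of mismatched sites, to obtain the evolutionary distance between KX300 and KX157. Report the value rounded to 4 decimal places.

Differing sites — 1:A/T; 5:T/C; 7:C/G; 10:T/C; 16:C/A; 17:C/T; 20:G/A; 23:T/G; 27:A/C; 31:C/T; 34:T/C; 36:T/A; 38:T/C; 39:T/A; 41:G/T; 42:G/T; 43:C/T.
p = 17/44 = 0.386364.
d = −0.75 · ln(1 − (4/3)·0.386364) = −0.75 · ln(0.484848) = −0.75 · (-0.723920) = 0.5429.

0.5429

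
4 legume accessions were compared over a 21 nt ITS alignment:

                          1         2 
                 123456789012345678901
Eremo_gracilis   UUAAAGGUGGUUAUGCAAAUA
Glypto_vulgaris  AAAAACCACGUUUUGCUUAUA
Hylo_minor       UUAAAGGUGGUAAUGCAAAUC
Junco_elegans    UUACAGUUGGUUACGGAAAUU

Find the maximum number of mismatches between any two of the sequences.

Pairwise Hamming distances:
  Eremo_gracilis vs Glypto_vulgaris: 9
  Eremo_gracilis vs Hylo_minor: 2
  Eremo_gracilis vs Junco_elegans: 5
  Glypto_vulgaris vs Hylo_minor: 11
  Glypto_vulgaris vs Junco_elegans: 13
  Hylo_minor vs Junco_elegans: 6
The largest is 13, between Glypto_vulgaris and Junco_elegans.

13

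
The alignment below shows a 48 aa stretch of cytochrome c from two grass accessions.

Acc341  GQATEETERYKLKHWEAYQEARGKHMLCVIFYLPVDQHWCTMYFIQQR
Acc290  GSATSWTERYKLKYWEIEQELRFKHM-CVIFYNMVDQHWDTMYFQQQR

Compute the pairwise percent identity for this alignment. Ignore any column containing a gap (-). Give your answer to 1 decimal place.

74.5%

Excluding the 1 gap column leaves 47 comparable sites.
Mismatches occur at site 2 (Q↔S), site 5 (E↔S), site 6 (E↔W), site 14 (H↔Y), site 17 (A↔I), site 18 (Y↔E), site 21 (A↔L), site 23 (G↔F), site 33 (L↔N), site 34 (P↔M), site 40 (C↔D), site 45 (I↔Q).
35 of the 47 comparable sites match, so the percent identity is 35/47 × 100 = 74.5%.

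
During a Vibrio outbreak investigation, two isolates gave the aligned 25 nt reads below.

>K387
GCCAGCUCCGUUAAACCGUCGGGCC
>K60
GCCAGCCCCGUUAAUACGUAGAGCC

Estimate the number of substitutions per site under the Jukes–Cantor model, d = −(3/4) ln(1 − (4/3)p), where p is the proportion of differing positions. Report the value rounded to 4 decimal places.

Mismatches occur at site 7 (U/C), site 15 (A/U), site 16 (C/A), site 20 (C/A), site 22 (G/A).
p = 5/25 = 0.200000.
d = −0.75 · ln(1 − (4/3)·0.200000) = −0.75 · ln(0.733333) = −0.75 · (-0.310155) = 0.2326.

0.2326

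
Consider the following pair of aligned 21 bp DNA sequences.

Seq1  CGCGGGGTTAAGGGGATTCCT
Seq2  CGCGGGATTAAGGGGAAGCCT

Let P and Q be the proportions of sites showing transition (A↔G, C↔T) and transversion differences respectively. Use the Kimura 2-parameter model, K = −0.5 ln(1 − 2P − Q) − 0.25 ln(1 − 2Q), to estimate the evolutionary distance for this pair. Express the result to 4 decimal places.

0.1585

Mismatches occur at site 7 (G→A, transition), site 17 (T→A, transversion), site 18 (T→G, transversion).
Of the 3 differences, 1 transition and 2 transversions over 21 sites: P = 1/21 = 0.047619, Q = 2/21 = 0.095238.
d = −0.5·ln(0.809524) − 0.25·ln(0.809524) = −0.5·(-0.211309) − 0.25·(-0.211309) = 0.1585.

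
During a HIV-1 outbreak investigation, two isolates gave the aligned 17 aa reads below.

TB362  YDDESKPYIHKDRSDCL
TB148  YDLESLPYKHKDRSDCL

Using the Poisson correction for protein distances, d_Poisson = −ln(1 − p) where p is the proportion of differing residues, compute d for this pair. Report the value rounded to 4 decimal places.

0.1942

Mismatches occur at site 3 (D/L), site 6 (K/L), site 9 (I/K).
p = 3/17 = 0.176471.
d = −ln(1 − 0.176471) = −ln(0.823529) = 0.1942.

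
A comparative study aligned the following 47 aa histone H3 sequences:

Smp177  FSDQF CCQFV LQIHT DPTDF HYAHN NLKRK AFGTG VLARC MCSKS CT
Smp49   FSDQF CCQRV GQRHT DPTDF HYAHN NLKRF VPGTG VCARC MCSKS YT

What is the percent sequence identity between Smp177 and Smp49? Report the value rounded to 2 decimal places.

Differing sites — 9:F/R; 11:L/G; 13:I/R; 30:K/F; 31:A/V; 32:F/P; 37:L/C; 46:C/Y.
39 of the 47 sites match, so the percent identity is 39/47 × 100 = 82.98%.

82.98%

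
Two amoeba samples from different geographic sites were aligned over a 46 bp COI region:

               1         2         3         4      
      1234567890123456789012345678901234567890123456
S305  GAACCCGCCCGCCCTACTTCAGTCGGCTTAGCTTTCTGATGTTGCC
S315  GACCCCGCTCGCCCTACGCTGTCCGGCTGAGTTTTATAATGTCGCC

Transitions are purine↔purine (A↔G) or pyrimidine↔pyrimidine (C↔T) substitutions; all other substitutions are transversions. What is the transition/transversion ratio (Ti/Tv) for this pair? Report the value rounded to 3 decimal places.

1.600

The sequences differ at positions 3 (A/C, transversion), 9 (C/T, transition), 18 (T/G, transversion), 19 (T/C, transition), 20 (C/T, transition), 21 (A/G, transition), 22 (G/T, transversion), 23 (T/C, transition), 29 (T/G, transversion), 32 (C/T, transition), 36 (C/A, transversion), 38 (G/A, transition), 43 (T/C, transition).
Of the 13 differences, 8 transitions and 5 transversions, so Ti/Tv = 8/5 = 1.600.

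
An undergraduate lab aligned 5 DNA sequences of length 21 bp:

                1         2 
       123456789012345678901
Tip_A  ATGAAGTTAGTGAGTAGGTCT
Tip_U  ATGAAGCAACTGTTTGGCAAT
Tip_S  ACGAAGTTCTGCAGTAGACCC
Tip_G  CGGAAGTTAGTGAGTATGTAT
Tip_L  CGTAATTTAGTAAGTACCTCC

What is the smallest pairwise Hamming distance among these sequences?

4

Pairwise Hamming distances:
  Tip_A vs Tip_U: 9
  Tip_A vs Tip_S: 8
  Tip_A vs Tip_G: 4
  Tip_A vs Tip_L: 8
  Tip_U vs Tip_S: 14
  Tip_U vs Tip_G: 11
  Tip_U vs Tip_L: 15
  Tip_S vs Tip_G: 11
  Tip_S vs Tip_L: 11
  Tip_G vs Tip_L: 7
The smallest is 4, between Tip_A and Tip_G.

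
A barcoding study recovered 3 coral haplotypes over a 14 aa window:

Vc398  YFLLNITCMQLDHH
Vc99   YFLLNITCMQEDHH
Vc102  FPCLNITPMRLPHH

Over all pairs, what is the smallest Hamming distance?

Pairwise Hamming distances:
  Vc398 vs Vc99: 1
  Vc398 vs Vc102: 6
  Vc99 vs Vc102: 7
The smallest is 1, between Vc398 and Vc99.

1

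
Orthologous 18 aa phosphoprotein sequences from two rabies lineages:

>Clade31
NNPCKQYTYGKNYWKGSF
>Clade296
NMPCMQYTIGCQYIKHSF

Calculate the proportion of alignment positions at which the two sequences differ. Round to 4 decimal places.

0.3889

Differing sites — 2:N/M; 5:K/M; 9:Y/I; 11:K/C; 12:N/Q; 14:W/I; 16:G/H.
There are 7 differences over 18 sites, so p = 7/18 = 0.3889.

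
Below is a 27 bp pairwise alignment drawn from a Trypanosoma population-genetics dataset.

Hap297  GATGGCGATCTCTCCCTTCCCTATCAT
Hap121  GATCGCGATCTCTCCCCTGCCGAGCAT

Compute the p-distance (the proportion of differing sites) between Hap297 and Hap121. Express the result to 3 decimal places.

Mismatches occur at site 4 (G↔C), site 17 (T↔C), site 19 (C↔G), site 22 (T↔G), site 24 (T↔G).
There are 5 differences over 27 sites, so p = 5/27 = 0.185.

0.185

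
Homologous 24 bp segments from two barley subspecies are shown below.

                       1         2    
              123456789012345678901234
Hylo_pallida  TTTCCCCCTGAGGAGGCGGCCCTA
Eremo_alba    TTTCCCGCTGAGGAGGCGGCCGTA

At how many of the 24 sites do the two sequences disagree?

2

Mismatches occur at site 7 (C→G), site 22 (C→G).
That gives 2 mismatches out of 24 aligned sites, so the Hamming distance is 2.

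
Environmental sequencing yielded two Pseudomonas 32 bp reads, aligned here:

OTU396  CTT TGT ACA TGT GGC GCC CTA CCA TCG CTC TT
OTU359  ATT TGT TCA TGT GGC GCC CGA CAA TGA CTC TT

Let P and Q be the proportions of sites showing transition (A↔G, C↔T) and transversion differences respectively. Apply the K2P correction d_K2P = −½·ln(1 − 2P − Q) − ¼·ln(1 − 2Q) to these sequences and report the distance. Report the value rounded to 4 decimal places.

0.2171

Differing sites — 1:C/A (Tv); 7:A/T (Tv); 20:T/G (Tv); 23:C/A (Tv); 26:C/G (Tv); 27:G/A (Ti).
Of the 6 differences, 1 transition and 5 transversions over 32 sites: P = 1/32 = 0.031250, Q = 5/32 = 0.156250.
d = −0.5·ln(0.781250) − 0.25·ln(0.687500) = −0.5·(-0.246860) − 0.25·(-0.374693) = 0.2171.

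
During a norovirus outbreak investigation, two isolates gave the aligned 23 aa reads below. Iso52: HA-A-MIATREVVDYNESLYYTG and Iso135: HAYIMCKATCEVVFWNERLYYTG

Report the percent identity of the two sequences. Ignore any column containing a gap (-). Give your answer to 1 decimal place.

Excluding the 2 gap columns leaves 21 comparable sites.
The sequences differ at positions 4 (A/I), 6 (M/C), 7 (I/K), 10 (R/C), 14 (D/F), 15 (Y/W), 18 (S/R).
14 of the 21 comparable sites match, so the percent identity is 14/21 × 100 = 66.7%.

66.7%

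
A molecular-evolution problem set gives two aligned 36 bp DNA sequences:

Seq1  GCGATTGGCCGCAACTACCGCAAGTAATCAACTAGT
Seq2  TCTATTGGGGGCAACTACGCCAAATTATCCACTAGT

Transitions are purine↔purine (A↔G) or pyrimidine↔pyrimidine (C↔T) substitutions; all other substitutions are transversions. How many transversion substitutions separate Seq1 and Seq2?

Differing sites — 1:G/T (Tv); 3:G/T (Tv); 9:C/G (Tv); 10:C/G (Tv); 19:C/G (Tv); 20:G/C (Tv); 24:G/A (Ti); 26:A/T (Tv); 30:A/C (Tv).
Of the 9 differences, 1 transition and 8 transversions, so the answer is 8.

8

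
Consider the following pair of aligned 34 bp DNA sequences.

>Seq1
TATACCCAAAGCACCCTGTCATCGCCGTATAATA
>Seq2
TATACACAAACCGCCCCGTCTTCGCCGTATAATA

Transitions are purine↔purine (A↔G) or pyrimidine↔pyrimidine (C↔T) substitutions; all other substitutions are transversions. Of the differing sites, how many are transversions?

3

The sequences differ at positions 6 (C/A, transversion), 11 (G/C, transversion), 13 (A/G, transition), 17 (T/C, transition), 21 (A/T, transversion).
Of the 5 differences, 2 transitions and 3 transversions, so the answer is 3.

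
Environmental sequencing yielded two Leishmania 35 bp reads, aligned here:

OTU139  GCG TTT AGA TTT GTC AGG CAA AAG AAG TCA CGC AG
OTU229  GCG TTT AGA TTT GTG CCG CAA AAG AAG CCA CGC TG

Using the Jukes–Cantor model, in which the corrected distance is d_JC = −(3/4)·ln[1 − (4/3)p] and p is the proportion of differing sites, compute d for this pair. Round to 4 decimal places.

Differing sites — 15:C/G; 16:A/C; 17:G/C; 28:T/C; 34:A/T.
p = 5/35 = 0.142857.
d = −0.75 · ln(1 − (4/3)·0.142857) = −0.75 · ln(0.809524) = −0.75 · (-0.211309) = 0.1585.

0.1585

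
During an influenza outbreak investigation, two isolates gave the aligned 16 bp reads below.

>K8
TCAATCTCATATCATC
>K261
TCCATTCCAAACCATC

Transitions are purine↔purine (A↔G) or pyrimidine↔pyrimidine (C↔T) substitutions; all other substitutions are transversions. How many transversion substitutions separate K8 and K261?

Differing sites — 3:A/C (Tv); 6:C/T (Ti); 7:T/C (Ti); 10:T/A (Tv); 12:T/C (Ti).
Of the 5 differences, 3 transitions and 2 transversions, so the answer is 2.

2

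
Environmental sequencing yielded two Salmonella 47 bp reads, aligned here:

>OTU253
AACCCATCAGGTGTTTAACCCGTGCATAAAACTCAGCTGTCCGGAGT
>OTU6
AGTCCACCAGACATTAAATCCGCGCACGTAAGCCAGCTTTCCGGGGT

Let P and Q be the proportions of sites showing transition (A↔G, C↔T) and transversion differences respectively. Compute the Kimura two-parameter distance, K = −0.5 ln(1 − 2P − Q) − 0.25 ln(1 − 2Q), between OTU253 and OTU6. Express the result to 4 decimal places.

0.4995

Mismatches occur at site 2 (A/G, transition), site 3 (C/T, transition), site 7 (T/C, transition), site 11 (G/A, transition), site 12 (T/C, transition), site 13 (G/A, transition), site 16 (T/A, transversion), site 19 (C/T, transition), site 23 (T/C, transition), site 27 (T/C, transition), site 28 (A/G, transition), site 29 (A/T, transversion), site 32 (C/G, transversion), site 33 (T/C, transition), site 39 (G/T, transversion), site 45 (A/G, transition).
Of the 16 differences, 12 transitions and 4 transversions over 47 sites: P = 12/47 = 0.255319, Q = 4/47 = 0.085106.
d = −0.5·ln(0.404256) − 0.25·ln(0.829788) = −0.5·(-0.905707) − 0.25·(-0.186585) = 0.4995.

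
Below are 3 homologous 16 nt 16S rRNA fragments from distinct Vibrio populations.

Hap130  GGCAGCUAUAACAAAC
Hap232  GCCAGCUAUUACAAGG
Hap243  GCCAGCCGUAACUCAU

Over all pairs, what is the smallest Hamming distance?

Pairwise Hamming distances:
  Hap130 vs Hap232: 4
  Hap130 vs Hap243: 6
  Hap232 vs Hap243: 7
The smallest is 4, between Hap130 and Hap232.

4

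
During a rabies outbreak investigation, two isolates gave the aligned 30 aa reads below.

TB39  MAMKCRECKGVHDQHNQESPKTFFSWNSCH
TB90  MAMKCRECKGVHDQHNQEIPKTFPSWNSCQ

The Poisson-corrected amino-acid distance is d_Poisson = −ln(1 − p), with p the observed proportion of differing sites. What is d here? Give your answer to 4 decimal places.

0.1054

Mismatches occur at site 19 (S↔I), site 24 (F↔P), site 30 (H↔Q).
p = 3/30 = 0.100000.
d = −ln(1 − 0.100000) = −ln(0.900000) = 0.1054.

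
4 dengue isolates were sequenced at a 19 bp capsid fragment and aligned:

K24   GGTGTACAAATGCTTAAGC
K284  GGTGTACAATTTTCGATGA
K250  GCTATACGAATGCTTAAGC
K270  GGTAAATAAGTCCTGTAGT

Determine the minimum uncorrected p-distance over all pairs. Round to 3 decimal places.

0.158

Pairwise Hamming distances:
  K24 vs K284: 7
  K24 vs K250: 3
  K24 vs K270: 8
  K284 vs K250: 10
  K284 vs K270: 10
  K250 vs K270: 9
The smallest is 3 mismatches, between K24 and K250; p = 3/19 = 0.158.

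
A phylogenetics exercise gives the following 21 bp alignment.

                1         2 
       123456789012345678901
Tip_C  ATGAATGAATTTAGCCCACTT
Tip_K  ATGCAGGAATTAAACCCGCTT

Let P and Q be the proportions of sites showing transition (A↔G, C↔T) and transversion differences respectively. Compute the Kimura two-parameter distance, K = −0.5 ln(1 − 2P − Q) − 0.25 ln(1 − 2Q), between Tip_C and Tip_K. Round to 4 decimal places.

0.2869

The sequences differ at positions 4 (A/C, transversion), 6 (T/G, transversion), 12 (T/A, transversion), 14 (G/A, transition), 18 (A/G, transition).
Of the 5 differences, 2 transitions and 3 transversions over 21 sites: P = 2/21 = 0.095238, Q = 3/21 = 0.142857.
d = −0.5·ln(0.666667) − 0.25·ln(0.714286) = −0.5·(-0.405465) − 0.25·(-0.336472) = 0.2869.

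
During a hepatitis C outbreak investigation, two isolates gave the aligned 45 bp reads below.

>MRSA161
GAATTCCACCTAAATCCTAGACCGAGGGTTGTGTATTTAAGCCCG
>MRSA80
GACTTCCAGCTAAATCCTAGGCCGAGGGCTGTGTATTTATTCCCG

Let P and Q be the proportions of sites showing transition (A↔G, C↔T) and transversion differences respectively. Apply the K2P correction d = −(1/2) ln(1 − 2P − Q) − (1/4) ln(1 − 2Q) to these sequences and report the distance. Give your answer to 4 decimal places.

0.1468

Differing sites — 3:A/C (Tv); 9:C/G (Tv); 21:A/G (Ti); 29:T/C (Ti); 40:A/T (Tv); 41:G/T (Tv).
Of the 6 differences, 2 transitions and 4 transversions over 45 sites: P = 2/45 = 0.044444, Q = 4/45 = 0.088889.
d = −0.5·ln(0.822223) − 0.25·ln(0.822222) = −0.5·(-0.195744) − 0.25·(-0.195745) = 0.1468.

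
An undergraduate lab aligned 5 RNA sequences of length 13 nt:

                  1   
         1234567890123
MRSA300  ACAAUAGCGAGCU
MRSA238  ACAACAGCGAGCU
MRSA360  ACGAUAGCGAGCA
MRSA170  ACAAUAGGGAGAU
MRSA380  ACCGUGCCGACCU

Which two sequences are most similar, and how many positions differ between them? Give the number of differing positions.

Pairwise Hamming distances:
  MRSA300 vs MRSA238: 1
  MRSA300 vs MRSA360: 2
  MRSA300 vs MRSA170: 2
  MRSA300 vs MRSA380: 5
  MRSA238 vs MRSA360: 3
  MRSA238 vs MRSA170: 3
  MRSA238 vs MRSA380: 6
  MRSA360 vs MRSA170: 4
  MRSA360 vs MRSA380: 6
  MRSA170 vs MRSA380: 7
The smallest is 1, between MRSA300 and MRSA238.

1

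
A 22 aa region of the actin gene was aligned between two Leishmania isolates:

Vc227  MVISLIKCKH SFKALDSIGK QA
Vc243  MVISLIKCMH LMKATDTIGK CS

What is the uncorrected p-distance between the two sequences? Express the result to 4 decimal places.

The sequences differ at positions 9 (K/M), 11 (S/L), 12 (F/M), 15 (L/T), 17 (S/T), 21 (Q/C), 22 (A/S).
There are 7 differences over 22 sites, so p = 7/22 = 0.3182.

0.3182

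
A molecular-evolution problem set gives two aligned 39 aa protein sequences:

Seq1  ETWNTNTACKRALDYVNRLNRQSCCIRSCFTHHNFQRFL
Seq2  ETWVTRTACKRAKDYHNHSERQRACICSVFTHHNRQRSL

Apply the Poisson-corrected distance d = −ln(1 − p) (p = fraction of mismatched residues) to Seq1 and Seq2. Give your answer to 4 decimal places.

The sequences differ at positions 4 (N/V), 6 (N/R), 13 (L/K), 16 (V/H), 18 (R/H), 19 (L/S), 20 (N/E), 23 (S/R), 24 (C/A), 27 (R/C), 29 (C/V), 35 (F/R), 38 (F/S).
p = 13/39 = 0.333333.
d = −ln(1 − 0.333333) = −ln(0.666667) = 0.4055.

0.4055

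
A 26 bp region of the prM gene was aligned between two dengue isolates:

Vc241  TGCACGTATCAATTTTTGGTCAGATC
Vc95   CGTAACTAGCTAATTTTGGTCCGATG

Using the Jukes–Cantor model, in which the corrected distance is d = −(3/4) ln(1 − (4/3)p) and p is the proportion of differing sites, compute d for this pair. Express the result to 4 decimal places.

0.4643

Differing sites — 1:T/C; 3:C/T; 5:C/A; 6:G/C; 9:T/G; 11:A/T; 13:T/A; 22:A/C; 26:C/G.
p = 9/26 = 0.346154.
d = −0.75 · ln(1 − (4/3)·0.346154) = −0.75 · ln(0.538461) = −0.75 · (-0.619040) = 0.4643.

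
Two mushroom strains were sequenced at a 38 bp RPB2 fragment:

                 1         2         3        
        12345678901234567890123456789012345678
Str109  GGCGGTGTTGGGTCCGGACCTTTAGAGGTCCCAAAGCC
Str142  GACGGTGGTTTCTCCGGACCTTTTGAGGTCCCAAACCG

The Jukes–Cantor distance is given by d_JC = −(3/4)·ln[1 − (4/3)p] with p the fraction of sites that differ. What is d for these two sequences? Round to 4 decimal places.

0.2471

The sequences differ at positions 2 (G/A), 8 (T/G), 10 (G/T), 11 (G/T), 12 (G/C), 24 (A/T), 36 (G/C), 38 (C/G).
p = 8/38 = 0.210526.
d = −0.75 · ln(1 − (4/3)·0.210526) = −0.75 · ln(0.719299) = −0.75 · (-0.329478) = 0.2471.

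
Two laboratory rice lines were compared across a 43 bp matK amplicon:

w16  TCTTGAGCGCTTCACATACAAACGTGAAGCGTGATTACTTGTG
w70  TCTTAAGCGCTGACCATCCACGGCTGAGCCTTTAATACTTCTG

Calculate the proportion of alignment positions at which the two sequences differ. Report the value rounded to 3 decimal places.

Differing sites — 5:G/A; 12:T/G; 13:C/A; 14:A/C; 18:A/C; 21:A/C; 22:A/G; 23:C/G; 24:G/C; 28:A/G; 29:G/C; 31:G/T; 33:G/T; 35:T/A; 41:G/C.
There are 15 differences over 43 sites, so p = 15/43 = 0.349.

0.349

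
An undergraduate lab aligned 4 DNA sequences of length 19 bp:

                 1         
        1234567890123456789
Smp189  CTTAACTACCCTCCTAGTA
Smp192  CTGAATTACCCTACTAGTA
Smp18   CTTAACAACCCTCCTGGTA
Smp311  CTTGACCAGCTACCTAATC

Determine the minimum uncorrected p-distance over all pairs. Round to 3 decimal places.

Pairwise Hamming distances:
  Smp189 vs Smp192: 3
  Smp189 vs Smp18: 2
  Smp189 vs Smp311: 7
  Smp192 vs Smp18: 5
  Smp192 vs Smp311: 10
  Smp18 vs Smp311: 8
The smallest is 2 mismatches, between Smp189 and Smp18; p = 2/19 = 0.105.

0.105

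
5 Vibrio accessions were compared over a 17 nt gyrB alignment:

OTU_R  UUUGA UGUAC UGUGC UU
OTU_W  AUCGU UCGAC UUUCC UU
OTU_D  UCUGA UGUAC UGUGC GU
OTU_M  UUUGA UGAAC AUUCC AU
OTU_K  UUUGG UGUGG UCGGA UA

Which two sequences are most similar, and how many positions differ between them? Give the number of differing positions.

Pairwise Hamming distances:
  OTU_R vs OTU_W: 7
  OTU_R vs OTU_D: 2
  OTU_R vs OTU_M: 5
  OTU_R vs OTU_K: 7
  OTU_W vs OTU_D: 9
  OTU_W vs OTU_M: 7
  OTU_W vs OTU_K: 12
  OTU_D vs OTU_M: 6
  OTU_D vs OTU_K: 9
  OTU_M vs OTU_K: 11
The smallest is 2, between OTU_R and OTU_D.

2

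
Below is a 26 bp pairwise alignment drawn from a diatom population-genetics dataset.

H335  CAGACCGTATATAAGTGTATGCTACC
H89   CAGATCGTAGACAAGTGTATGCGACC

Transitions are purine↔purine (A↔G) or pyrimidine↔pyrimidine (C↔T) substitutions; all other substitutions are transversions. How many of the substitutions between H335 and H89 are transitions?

2

Mismatches occur at site 5 (C↔T, transition), site 10 (T↔G, transversion), site 12 (T↔C, transition), site 23 (T↔G, transversion).
Of the 4 differences, 2 transitions and 2 transversions, so the answer is 2.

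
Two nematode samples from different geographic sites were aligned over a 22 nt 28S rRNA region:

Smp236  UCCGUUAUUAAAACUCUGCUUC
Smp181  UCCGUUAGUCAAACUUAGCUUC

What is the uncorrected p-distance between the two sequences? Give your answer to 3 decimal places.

0.182

Mismatches occur at site 8 (U/G), site 10 (A/C), site 16 (C/U), site 17 (U/A).
There are 4 differences over 22 sites, so p = 4/22 = 0.182.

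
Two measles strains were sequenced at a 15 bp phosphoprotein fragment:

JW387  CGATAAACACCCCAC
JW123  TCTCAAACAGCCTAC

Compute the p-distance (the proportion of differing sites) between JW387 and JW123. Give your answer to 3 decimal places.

The sequences differ at positions 1 (C/T), 2 (G/C), 3 (A/T), 4 (T/C), 10 (C/G), 13 (C/T).
There are 6 differences over 15 sites, so p = 6/15 = 0.400.

0.400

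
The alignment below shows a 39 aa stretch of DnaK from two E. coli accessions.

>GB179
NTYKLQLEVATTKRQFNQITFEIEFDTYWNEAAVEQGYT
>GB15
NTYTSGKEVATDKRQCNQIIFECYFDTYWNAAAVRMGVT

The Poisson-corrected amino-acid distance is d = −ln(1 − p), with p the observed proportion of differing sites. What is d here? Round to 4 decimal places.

0.4055

Mismatches occur at site 4 (K→T), site 5 (L→S), site 6 (Q→G), site 7 (L→K), site 12 (T→D), site 16 (F→C), site 20 (T→I), site 23 (I→C), site 24 (E→Y), site 31 (E→A), site 35 (E→R), site 36 (Q→M), site 38 (Y→V).
p = 13/39 = 0.333333.
d = −ln(1 − 0.333333) = −ln(0.666667) = 0.4055.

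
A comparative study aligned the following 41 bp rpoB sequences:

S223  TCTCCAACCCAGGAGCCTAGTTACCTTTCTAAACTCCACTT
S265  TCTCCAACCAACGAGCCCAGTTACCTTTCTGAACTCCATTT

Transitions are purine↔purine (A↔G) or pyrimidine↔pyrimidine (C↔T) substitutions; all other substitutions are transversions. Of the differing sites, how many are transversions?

2

Differing sites — 10:C/A (Tv); 12:G/C (Tv); 18:T/C (Ti); 31:A/G (Ti); 39:C/T (Ti).
Of the 5 differences, 3 transitions and 2 transversions, so the answer is 2.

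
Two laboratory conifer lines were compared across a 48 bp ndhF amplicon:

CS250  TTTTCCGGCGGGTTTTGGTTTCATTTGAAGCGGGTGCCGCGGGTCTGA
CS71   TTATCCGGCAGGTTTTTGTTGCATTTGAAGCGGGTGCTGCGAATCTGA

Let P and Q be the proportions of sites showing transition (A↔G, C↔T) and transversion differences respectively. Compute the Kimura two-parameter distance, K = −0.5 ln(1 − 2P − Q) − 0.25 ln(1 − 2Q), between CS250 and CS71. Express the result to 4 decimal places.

Mismatches occur at site 3 (T→A, transversion), site 10 (G→A, transition), site 17 (G→T, transversion), site 21 (T→G, transversion), site 38 (C→T, transition), site 42 (G→A, transition), site 43 (G→A, transition).
Of the 7 differences, 4 transitions and 3 transversions over 48 sites: P = 4/48 = 0.083333, Q = 3/48 = 0.062500.
d = −0.5·ln(0.770834) − 0.25·ln(0.875000) = −0.5·(-0.260282) − 0.25·(-0.133531) = 0.1635.

0.1635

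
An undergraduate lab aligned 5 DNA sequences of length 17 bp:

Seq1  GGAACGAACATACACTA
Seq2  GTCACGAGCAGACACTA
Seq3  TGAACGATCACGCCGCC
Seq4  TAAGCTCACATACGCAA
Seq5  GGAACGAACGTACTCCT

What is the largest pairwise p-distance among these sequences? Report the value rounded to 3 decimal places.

0.647

Pairwise Hamming distances:
  Seq1 vs Seq2: 4
  Seq1 vs Seq3: 8
  Seq1 vs Seq4: 7
  Seq1 vs Seq5: 4
  Seq2 vs Seq3: 10
  Seq2 vs Seq4: 10
  Seq2 vs Seq5: 8
  Seq3 vs Seq4: 11
  Seq3 vs Seq5: 8
  Seq4 vs Seq5: 9
The largest is 11 mismatches, between Seq3 and Seq4; p = 11/17 = 0.647.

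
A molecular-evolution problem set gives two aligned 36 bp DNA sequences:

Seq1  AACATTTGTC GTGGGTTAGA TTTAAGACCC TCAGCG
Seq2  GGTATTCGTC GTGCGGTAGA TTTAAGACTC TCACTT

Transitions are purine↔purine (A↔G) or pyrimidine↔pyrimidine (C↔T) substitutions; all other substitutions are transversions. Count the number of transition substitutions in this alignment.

Mismatches occur at site 1 (A/G, transition), site 2 (A/G, transition), site 3 (C/T, transition), site 7 (T/C, transition), site 14 (G/C, transversion), site 16 (T/G, transversion), site 29 (C/T, transition), site 34 (G/C, transversion), site 35 (C/T, transition), site 36 (G/T, transversion).
Of the 10 differences, 6 transitions and 4 transversions, so the answer is 6.

6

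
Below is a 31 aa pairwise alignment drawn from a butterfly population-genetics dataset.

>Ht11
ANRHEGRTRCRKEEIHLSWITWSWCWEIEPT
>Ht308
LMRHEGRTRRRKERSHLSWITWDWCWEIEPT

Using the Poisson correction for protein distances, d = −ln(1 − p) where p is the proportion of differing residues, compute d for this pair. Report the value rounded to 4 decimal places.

Differing sites — 1:A/L; 2:N/M; 10:C/R; 14:E/R; 15:I/S; 23:S/D.
p = 6/31 = 0.193548.
d = −ln(1 − 0.193548) = −ln(0.806452) = 0.2151.

0.2151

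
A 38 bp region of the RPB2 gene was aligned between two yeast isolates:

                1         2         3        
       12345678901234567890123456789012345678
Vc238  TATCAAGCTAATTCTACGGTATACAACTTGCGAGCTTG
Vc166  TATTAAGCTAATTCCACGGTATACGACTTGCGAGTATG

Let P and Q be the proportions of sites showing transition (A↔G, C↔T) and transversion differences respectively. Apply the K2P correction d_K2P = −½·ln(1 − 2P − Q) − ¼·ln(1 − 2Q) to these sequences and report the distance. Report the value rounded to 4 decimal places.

0.1487

Differing sites — 4:C/T (Ti); 15:T/C (Ti); 25:A/G (Ti); 35:C/T (Ti); 36:T/A (Tv).
Of the 5 differences, 4 transitions and 1 transversion over 38 sites: P = 4/38 = 0.105263, Q = 1/38 = 0.026316.
d = −0.5·ln(0.763158) − 0.25·ln(0.947368) = −0.5·(-0.270290) − 0.25·(-0.054068) = 0.1487.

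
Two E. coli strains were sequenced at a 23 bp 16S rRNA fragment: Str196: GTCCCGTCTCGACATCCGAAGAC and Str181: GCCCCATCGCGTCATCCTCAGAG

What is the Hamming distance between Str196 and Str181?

7

The sequences differ at positions 2 (T/C), 6 (G/A), 9 (T/G), 12 (A/T), 18 (G/T), 19 (A/C), 23 (C/G).
That gives 7 mismatches out of 23 aligned sites, so the Hamming distance is 7.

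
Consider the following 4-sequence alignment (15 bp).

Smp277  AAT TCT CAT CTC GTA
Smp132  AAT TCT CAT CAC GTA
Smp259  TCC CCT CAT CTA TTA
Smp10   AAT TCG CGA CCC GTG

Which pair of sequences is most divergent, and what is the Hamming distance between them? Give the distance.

Pairwise Hamming distances:
  Smp277 vs Smp132: 1
  Smp277 vs Smp259: 6
  Smp277 vs Smp10: 5
  Smp132 vs Smp259: 7
  Smp132 vs Smp10: 5
  Smp259 vs Smp10: 11
The largest is 11, between Smp259 and Smp10.

11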